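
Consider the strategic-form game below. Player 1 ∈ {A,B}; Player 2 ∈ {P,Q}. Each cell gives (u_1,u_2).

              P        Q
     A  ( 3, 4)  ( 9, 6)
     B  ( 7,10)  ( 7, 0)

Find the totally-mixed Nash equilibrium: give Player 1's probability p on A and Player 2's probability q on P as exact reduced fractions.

P1 indiff ⇒ q·3+(1-q)·9 = q·7+(1-q)·7 ⇒ q(-4) = (1-q)(-2) ⇒ q = 1/3
P2 indiff ⇒ p·4+(1-p)·10 = p·6+(1-p)·0 ⇒ p(-2) = (1-p)(-10) ⇒ p = 5/6

P1 mixes 5/6 on A; P2 mixes 1/3 on P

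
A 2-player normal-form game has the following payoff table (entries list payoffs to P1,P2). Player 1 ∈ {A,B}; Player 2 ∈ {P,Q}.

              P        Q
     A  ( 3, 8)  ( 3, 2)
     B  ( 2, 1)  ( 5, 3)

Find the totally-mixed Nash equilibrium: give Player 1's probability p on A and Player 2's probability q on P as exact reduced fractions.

P1 mixes 1/4 on A; P2 mixes 2/3 on P

P1 indiff ⇒ q·3+(1-q)·3 = q·2+(1-q)·5 ⇒ q(1) = (1-q)(2) ⇒ q = 2/3
P2 indiff ⇒ p·8+(1-p)·1 = p·2+(1-p)·3 ⇒ p(6) = (1-p)(2) ⇒ p = 1/4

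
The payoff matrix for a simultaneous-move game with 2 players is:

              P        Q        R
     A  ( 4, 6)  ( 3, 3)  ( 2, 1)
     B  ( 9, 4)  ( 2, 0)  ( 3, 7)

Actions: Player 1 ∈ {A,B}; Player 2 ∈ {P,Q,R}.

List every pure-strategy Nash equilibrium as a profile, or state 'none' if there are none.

(A,P): not NE [P1→B gives 9>4]
(A,Q): not NE [P2→P gives 6>3]
(A,R): not NE [P1→B gives 3>2; P2→P gives 6>1]
(B,P): not NE [P2→R gives 7>4]
(B,Q): not NE [P1→A gives 3>2; P2→R gives 7>0]
(B,R): NE

PSNE = {(B,R)}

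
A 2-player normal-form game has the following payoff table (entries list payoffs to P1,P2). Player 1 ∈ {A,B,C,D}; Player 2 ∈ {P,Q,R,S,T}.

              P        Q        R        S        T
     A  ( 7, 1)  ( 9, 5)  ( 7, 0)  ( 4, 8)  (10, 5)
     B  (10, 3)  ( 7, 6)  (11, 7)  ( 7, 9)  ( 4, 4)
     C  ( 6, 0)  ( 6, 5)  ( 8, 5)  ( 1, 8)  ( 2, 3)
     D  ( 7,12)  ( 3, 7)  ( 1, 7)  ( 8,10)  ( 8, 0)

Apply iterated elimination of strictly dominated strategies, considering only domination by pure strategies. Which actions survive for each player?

P1 drop C (B beats it: P:10>6 Q:7>6 R:11>8 S:7>1 T:4>2)
P2 drop Q (S beats it: A:8>5 B:9>6 D:10>7)
P2 drop R (S beats it: A:8>0 B:9>7 D:10>7)
P2 drop T (S beats it: A:8>5 B:9>4 D:10>0)
P1 drop A (B beats it: P:10>7 S:7>4)
P1→{B,D} P2→{P,S}

Survivors P1:{B,D} P2:{P,S}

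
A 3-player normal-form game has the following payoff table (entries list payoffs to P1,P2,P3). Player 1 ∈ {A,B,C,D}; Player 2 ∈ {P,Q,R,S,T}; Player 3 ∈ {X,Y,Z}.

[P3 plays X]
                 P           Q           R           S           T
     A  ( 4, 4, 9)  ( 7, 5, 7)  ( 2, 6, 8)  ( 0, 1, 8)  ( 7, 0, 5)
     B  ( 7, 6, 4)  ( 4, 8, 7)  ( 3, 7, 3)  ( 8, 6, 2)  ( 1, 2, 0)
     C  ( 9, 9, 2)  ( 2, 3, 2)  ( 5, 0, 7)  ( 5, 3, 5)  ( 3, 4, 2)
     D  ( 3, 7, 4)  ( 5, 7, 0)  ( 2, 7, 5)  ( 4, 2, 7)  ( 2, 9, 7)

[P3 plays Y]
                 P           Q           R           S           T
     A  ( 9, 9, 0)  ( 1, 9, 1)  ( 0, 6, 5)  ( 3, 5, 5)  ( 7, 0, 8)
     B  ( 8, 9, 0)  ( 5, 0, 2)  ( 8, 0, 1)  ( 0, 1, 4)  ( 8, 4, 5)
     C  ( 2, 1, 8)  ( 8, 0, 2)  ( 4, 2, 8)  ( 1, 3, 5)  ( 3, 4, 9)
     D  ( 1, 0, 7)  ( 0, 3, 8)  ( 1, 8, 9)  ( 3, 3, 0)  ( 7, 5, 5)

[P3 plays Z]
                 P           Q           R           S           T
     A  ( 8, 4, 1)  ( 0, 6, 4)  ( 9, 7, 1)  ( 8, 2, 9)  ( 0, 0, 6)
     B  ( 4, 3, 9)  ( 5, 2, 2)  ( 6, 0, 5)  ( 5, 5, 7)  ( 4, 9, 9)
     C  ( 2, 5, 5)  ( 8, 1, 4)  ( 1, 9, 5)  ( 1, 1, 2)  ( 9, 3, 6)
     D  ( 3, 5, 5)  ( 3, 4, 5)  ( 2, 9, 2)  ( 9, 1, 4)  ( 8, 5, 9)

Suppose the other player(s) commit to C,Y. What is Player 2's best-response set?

u_2(P vs C,Y) = 1
u_2(Q vs C,Y) = 0
u_2(R vs C,Y) = 2
u_2(S vs C,Y) = 3
u_2(T vs C,Y) = 4
max payoff 4 at {T}

argmax u_2 = {T}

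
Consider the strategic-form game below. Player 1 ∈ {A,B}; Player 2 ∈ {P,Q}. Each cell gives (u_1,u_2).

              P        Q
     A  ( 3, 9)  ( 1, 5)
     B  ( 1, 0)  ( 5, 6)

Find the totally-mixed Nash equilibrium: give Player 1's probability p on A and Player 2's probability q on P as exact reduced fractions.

(p,q) = (3/5, 2/3)

P1 indiff ⇒ q·3+(1-q)·1 = q·1+(1-q)·5 ⇒ q(2) = (1-q)(4) ⇒ q = 2/3
P2 indiff ⇒ p·9+(1-p)·0 = p·5+(1-p)·6 ⇒ p(4) = (1-p)(6) ⇒ p = 3/5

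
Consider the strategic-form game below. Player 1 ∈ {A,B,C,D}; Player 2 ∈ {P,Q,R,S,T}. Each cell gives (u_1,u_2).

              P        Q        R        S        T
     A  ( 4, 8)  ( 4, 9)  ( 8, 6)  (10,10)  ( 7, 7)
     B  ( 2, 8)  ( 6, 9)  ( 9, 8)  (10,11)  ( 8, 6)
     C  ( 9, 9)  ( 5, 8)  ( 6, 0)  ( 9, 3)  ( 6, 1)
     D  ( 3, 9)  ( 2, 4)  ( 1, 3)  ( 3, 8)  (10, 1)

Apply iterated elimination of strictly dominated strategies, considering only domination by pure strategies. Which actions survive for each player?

P2 drop R (Q beats it: A:9>6 B:9>8 C:8>0 D:4>3)
P2 drop T (P beats it: A:8>7 B:8>6 C:9>1 D:9>1)
P1 drop D (A beats it: P:4>3 Q:4>2 S:10>3)
P1→{A,B,C} P2→{P,Q,S}

Survivors P1:{A,B,C} P2:{P,Q,S}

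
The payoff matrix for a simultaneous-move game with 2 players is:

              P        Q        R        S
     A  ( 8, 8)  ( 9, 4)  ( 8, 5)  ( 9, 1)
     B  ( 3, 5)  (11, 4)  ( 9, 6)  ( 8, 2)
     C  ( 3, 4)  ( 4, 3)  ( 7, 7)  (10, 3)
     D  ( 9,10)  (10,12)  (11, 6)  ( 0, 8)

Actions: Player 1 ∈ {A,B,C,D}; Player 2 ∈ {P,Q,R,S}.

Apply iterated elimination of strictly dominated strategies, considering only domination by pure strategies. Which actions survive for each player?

P2 drop S (P beats it: A:8>1 B:5>2 C:4>3 D:10>8)
P1 drop A (D beats it: P:9>8 Q:10>9 R:11>8)
P1 drop C (D beats it: P:9>3 Q:10>4 R:11>7)
P1→{B,D} P2→{P,Q,R}

Remaining: P1:{B,D} P2:{P,Q,R}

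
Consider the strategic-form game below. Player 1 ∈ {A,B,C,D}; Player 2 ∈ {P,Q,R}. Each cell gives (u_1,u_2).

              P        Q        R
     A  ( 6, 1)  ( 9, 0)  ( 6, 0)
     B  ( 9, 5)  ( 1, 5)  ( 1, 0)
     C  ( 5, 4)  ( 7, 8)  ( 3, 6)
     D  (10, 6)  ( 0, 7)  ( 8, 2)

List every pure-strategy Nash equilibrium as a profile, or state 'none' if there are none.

No pure NE.

(A,P): not NE [P1→D gives 10>6]
(A,Q): not NE [P2→P gives 1>0]
(A,R): not NE [P1→D gives 8>6; P2→P gives 1>0]
(B,P): not NE [P1→D gives 10>9]
(B,Q): not NE [P1→A gives 9>1]
(B,R): not NE [P1→D gives 8>1; P2→Q gives 5>0]
(C,P): not NE [P1→D gives 10>5; P2→Q gives 8>4]
(C,Q): not NE [P1→A gives 9>7]
(C,R): not NE [P1→D gives 8>3; P2→Q gives 8>6]
(D,P): not NE [P2→Q gives 7>6]
(D,Q): not NE [P1→A gives 9>0]
(D,R): not NE [P2→Q gives 7>2]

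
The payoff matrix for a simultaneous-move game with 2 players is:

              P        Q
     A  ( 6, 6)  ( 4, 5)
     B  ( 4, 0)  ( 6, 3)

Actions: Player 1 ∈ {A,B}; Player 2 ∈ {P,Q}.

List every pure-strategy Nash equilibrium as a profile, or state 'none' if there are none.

PSNE = {(A,P), (B,Q)}

(A,P): NE
(A,Q): not NE [P1→B gives 6>4; P2→P gives 6>5]
(B,P): not NE [P1→A gives 6>4; P2→Q gives 3>0]
(B,Q): NE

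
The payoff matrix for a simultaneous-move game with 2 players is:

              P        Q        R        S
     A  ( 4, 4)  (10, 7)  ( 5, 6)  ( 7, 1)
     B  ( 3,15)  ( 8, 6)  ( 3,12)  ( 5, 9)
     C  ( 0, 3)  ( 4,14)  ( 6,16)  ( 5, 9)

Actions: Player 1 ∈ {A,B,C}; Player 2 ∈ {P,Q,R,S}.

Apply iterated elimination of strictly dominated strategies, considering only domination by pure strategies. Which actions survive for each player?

P1 drop B (A beats it: P:4>3 Q:10>8 R:5>3 S:7>5)
P2 drop P (Q beats it: A:7>4 C:14>3)
P2 drop S (Q beats it: A:7>1 C:14>9)
P1→{A,C} P2→{Q,R}

Remaining: P1:{A,C} P2:{Q,R}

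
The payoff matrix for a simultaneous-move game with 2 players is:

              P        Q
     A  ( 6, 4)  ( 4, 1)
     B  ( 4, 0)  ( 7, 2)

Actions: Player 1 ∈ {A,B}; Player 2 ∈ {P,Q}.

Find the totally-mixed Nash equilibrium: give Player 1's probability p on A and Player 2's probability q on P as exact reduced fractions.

P1 indiff ⇒ q·6+(1-q)·4 = q·4+(1-q)·7 ⇒ q(2) = (1-q)(3) ⇒ q = 3/5
P2 indiff ⇒ p·4+(1-p)·0 = p·1+(1-p)·2 ⇒ p(3) = (1-p)(2) ⇒ p = 2/5

(p,q) = (2/5, 3/5)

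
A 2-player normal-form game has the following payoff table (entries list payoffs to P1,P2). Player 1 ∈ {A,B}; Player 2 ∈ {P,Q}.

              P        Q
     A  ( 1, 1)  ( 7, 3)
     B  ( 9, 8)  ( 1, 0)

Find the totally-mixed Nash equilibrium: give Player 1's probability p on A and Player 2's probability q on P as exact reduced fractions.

P1 indiff ⇒ q·1+(1-q)·7 = q·9+(1-q)·1 ⇒ q(-8) = (1-q)(-6) ⇒ q = 3/7
P2 indiff ⇒ p·1+(1-p)·8 = p·3+(1-p)·0 ⇒ p(-2) = (1-p)(-8) ⇒ p = 4/5

P1 mixes 4/5 on A; P2 mixes 3/7 on P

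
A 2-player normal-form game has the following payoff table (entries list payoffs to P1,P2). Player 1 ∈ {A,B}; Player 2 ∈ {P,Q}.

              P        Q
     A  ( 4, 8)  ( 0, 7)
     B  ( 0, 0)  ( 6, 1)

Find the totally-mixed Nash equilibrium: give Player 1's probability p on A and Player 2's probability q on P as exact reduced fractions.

P1 indiff ⇒ q·4+(1-q)·0 = q·0+(1-q)·6 ⇒ q(4) = (1-q)(6) ⇒ q = 3/5
P2 indiff ⇒ p·8+(1-p)·0 = p·7+(1-p)·1 ⇒ p(1) = (1-p)(1) ⇒ p = 1/2

p=1/2, q=3/5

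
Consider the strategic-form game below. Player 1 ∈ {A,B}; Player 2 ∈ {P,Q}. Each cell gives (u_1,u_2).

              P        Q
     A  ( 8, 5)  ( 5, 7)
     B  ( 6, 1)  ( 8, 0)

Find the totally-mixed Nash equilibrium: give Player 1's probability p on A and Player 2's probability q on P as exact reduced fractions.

P1 indiff ⇒ q·8+(1-q)·5 = q·6+(1-q)·8 ⇒ q(2) = (1-q)(3) ⇒ q = 3/5
P2 indiff ⇒ p·5+(1-p)·1 = p·7+(1-p)·0 ⇒ p(-2) = (1-p)(-1) ⇒ p = 1/3

(p,q) = (1/3, 3/5)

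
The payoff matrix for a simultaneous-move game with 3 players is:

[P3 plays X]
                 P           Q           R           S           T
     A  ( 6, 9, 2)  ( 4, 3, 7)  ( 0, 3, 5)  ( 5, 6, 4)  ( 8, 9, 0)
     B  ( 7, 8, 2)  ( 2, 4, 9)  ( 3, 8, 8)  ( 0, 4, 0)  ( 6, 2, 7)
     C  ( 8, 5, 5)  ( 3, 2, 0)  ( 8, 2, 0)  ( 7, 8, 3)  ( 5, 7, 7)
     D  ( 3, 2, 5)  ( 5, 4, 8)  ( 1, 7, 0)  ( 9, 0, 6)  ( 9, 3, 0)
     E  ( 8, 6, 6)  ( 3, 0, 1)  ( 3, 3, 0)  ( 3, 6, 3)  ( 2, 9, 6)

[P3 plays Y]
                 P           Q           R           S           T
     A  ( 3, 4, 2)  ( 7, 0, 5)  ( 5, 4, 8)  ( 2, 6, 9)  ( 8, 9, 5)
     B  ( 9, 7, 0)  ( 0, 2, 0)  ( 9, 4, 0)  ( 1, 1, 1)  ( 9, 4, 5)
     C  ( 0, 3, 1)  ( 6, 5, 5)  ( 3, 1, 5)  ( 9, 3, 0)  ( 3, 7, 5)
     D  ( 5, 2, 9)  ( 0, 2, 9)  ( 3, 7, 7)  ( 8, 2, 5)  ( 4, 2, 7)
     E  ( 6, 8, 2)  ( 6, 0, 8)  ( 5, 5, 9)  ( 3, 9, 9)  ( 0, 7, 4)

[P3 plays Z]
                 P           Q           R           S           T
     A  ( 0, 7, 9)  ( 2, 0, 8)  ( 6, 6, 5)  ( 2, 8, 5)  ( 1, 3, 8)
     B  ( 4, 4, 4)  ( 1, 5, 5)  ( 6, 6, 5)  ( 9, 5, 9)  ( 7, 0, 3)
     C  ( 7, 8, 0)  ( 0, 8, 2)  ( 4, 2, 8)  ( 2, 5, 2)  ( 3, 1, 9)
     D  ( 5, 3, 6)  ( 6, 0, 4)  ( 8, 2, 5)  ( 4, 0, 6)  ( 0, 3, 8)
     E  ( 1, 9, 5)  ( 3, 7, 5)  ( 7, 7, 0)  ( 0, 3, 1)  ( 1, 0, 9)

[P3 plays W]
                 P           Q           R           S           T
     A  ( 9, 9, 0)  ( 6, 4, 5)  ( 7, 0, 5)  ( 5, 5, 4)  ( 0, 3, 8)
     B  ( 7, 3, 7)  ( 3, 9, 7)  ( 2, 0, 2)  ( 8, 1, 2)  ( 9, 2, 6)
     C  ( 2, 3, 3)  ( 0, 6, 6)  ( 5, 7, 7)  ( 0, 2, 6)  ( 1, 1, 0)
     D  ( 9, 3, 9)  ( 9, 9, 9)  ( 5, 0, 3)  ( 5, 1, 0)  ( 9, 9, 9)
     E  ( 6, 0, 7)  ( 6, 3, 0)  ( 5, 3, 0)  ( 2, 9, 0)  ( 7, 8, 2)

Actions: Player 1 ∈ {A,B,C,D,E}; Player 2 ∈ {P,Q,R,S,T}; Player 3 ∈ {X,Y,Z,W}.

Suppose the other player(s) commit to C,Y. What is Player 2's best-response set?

P2 best: {T}

u_2(P vs C,Y) = 3
u_2(Q vs C,Y) = 5
u_2(R vs C,Y) = 1
u_2(S vs C,Y) = 3
u_2(T vs C,Y) = 7
max payoff 7 at {T}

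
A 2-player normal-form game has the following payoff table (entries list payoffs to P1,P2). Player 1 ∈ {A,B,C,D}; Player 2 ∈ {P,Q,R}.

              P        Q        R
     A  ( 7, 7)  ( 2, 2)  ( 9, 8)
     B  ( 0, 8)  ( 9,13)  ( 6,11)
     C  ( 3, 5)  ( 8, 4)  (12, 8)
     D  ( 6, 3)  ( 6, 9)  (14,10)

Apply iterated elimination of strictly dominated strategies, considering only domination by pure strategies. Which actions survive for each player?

IESDS → P1:{B,C,D} P2:{Q,R}

P2 drop P (R beats it: A:8>7 B:11>8 C:8>5 D:10>3)
P1 drop A (C beats it: Q:8>2 R:12>9)
P1→{B,C,D} P2→{Q,R}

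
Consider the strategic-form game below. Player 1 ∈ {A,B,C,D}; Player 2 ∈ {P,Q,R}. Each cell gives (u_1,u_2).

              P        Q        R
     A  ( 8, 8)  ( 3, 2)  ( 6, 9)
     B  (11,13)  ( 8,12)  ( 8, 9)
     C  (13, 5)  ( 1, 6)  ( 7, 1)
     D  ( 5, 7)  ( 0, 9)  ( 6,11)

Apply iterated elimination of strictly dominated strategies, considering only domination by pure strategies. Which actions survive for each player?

Remaining: P1:{B,C} P2:{P,Q}

P1 drop A (B beats it: P:11>8 Q:8>3 R:8>6)
P1 drop D (B beats it: P:11>5 Q:8>0 R:8>6)
P2 drop R (P beats it: B:13>9 C:5>1)
P1→{B,C} P2→{P,Q}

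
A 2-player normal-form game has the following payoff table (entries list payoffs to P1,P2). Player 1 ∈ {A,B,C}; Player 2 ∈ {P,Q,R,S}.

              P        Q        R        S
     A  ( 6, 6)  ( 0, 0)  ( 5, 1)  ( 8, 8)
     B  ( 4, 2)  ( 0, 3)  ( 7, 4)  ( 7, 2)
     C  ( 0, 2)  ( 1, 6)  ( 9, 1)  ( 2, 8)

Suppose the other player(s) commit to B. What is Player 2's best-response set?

P2 best: {R}

u_2(P vs B) = 2
u_2(Q vs B) = 3
u_2(R vs B) = 4
u_2(S vs B) = 2
max payoff 4 at {R}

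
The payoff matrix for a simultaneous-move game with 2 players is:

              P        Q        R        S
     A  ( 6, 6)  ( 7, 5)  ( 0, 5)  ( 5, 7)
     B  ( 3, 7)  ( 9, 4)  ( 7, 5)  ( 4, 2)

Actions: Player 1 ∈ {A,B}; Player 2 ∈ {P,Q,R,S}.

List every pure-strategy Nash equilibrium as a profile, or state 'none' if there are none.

Nash profiles: (A,S)

(A,P): not NE [P2→S gives 7>6]
(A,Q): not NE [P1→B gives 9>7; P2→S gives 7>5]
(A,R): not NE [P1→B gives 7>0; P2→S gives 7>5]
(A,S): NE
(B,P): not NE [P1→A gives 6>3]
(B,Q): not NE [P2→P gives 7>4]
(B,R): not NE [P2→P gives 7>5]
(B,S): not NE [P1→A gives 5>4; P2→P gives 7>2]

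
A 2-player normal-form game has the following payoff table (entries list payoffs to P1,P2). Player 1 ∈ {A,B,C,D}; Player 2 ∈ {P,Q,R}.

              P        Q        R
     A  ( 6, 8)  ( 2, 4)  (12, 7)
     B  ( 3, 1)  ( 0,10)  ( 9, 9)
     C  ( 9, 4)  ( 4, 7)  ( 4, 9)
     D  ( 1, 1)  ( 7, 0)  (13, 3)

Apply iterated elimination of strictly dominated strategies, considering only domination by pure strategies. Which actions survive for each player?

P1 drop B (A beats it: P:6>3 Q:2>0 R:12>9)
P2 drop Q (R beats it: A:7>4 C:9>7 D:3>0)
P1→{A,C,D} P2→{P,R}

Survivors P1:{A,C,D} P2:{P,R}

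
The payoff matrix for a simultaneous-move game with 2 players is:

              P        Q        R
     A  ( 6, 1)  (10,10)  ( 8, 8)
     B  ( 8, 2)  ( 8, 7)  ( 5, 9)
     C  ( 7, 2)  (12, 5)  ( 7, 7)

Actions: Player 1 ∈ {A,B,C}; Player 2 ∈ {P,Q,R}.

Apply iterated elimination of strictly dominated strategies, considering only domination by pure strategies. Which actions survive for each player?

P2 drop P (Q beats it: A:10>1 B:7>2 C:5>2)
P1 drop B (A beats it: Q:10>8 R:8>5)
P1→{A,C} P2→{Q,R}

Remaining: P1:{A,C} P2:{Q,R}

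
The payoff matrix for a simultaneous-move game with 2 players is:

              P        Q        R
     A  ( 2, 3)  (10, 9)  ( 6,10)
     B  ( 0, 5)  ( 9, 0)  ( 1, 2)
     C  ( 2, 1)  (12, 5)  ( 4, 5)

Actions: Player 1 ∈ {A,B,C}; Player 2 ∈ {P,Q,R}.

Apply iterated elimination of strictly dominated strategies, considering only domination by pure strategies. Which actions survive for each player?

Remaining: P1:{A,C} P2:{Q,R}

P1 drop B (A beats it: P:2>0 Q:10>9 R:6>1)
P2 drop P (Q beats it: A:9>3 C:5>1)
P1→{A,C} P2→{Q,R}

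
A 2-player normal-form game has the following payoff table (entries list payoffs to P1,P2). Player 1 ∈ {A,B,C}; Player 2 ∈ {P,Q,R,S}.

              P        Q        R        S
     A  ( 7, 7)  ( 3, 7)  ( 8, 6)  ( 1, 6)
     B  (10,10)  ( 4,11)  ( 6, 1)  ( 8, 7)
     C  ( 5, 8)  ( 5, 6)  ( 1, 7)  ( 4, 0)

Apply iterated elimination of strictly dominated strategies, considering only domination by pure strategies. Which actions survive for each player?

P2 drop R (P beats it: A:7>6 B:10>1 C:8>7)
P1 drop A (B beats it: P:10>7 Q:4>3 S:8>1)
P2 drop S (P beats it: B:10>7 C:8>0)
P1→{B,C} P2→{P,Q}

Remaining: P1:{B,C} P2:{P,Q}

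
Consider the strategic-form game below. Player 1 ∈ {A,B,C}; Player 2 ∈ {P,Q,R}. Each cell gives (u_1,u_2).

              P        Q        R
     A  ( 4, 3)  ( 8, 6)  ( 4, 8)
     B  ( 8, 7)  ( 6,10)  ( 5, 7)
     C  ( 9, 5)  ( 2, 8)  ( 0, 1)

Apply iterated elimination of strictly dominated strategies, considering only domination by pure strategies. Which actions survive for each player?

IESDS → P1:{A,B} P2:{Q,R}

P2 drop P (Q beats it: A:6>3 B:10>7 C:8>5)
P1 drop C (A beats it: Q:8>2 R:4>0)
P1→{A,B} P2→{Q,R}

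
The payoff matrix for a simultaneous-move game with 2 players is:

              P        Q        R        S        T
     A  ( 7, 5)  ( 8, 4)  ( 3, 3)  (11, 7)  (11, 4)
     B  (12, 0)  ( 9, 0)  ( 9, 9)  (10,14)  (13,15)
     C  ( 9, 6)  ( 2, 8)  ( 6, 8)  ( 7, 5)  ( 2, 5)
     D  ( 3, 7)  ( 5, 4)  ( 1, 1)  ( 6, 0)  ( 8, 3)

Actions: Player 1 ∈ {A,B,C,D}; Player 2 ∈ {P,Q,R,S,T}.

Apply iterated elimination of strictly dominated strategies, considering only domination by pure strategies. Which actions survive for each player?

Survivors P1:{A,B} P2:{S,T}

P1 drop C (B beats it: P:12>9 Q:9>2 R:9>6 S:10>7 T:13>2)
P1 drop D (A beats it: P:7>3 Q:8>5 R:3>1 S:11>6 T:11>8)
P2 drop P (S beats it: A:7>5 B:14>0)
P2 drop Q (S beats it: A:7>4 B:14>0)
P2 drop R (S beats it: A:7>3 B:14>9)
P1→{A,B} P2→{S,T}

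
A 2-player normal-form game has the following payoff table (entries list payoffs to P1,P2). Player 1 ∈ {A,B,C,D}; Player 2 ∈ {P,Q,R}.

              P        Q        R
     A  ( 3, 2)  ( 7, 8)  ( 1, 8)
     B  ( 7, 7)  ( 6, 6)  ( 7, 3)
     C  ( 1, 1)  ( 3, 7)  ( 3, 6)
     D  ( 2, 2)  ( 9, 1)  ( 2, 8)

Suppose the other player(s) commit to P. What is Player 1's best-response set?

P1 best: {B}

u_1(A vs P) = 3
u_1(B vs P) = 7
u_1(C vs P) = 1
u_1(D vs P) = 2
max payoff 7 at {B}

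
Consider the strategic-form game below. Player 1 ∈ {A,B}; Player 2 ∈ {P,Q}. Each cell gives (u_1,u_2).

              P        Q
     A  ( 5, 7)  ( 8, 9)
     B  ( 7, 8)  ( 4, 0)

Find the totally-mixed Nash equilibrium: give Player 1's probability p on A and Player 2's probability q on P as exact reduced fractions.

P1 mixes 4/5 on A; P2 mixes 2/3 on P

P1 indiff ⇒ q·5+(1-q)·8 = q·7+(1-q)·4 ⇒ q(-2) = (1-q)(-4) ⇒ q = 2/3
P2 indiff ⇒ p·7+(1-p)·8 = p·9+(1-p)·0 ⇒ p(-2) = (1-p)(-8) ⇒ p = 4/5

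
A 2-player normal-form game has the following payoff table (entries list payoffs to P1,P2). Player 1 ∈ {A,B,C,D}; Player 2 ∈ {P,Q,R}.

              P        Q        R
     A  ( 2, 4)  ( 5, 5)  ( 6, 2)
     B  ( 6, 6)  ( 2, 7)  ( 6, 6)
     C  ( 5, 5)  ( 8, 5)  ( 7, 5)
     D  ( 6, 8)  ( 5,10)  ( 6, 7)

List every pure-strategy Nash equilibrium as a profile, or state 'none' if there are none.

(A,P): not NE [P1→D gives 6>2; P2→Q gives 5>4]
(A,Q): not NE [P1→C gives 8>5]
(A,R): not NE [P1→C gives 7>6; P2→Q gives 5>2]
(B,P): not NE [P2→Q gives 7>6]
(B,Q): not NE [P1→C gives 8>2]
(B,R): not NE [P1→C gives 7>6; P2→Q gives 7>6]
(C,P): not NE [P1→D gives 6>5]
(C,Q): NE
(C,R): NE
(D,P): not NE [P2→Q gives 10>8]
(D,Q): not NE [P1→C gives 8>5]
(D,R): not NE [P1→C gives 7>6; P2→Q gives 10>7]

PSNE = {(C,Q), (C,R)}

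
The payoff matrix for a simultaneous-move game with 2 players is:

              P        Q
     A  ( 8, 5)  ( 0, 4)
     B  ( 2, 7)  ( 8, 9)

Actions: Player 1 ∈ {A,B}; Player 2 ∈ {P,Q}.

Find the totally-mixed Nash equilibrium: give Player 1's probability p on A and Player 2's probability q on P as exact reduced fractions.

P1 indiff ⇒ q·8+(1-q)·0 = q·2+(1-q)·8 ⇒ q(6) = (1-q)(8) ⇒ q = 4/7
P2 indiff ⇒ p·5+(1-p)·7 = p·4+(1-p)·9 ⇒ p(1) = (1-p)(2) ⇒ p = 2/3

p=2/3, q=4/7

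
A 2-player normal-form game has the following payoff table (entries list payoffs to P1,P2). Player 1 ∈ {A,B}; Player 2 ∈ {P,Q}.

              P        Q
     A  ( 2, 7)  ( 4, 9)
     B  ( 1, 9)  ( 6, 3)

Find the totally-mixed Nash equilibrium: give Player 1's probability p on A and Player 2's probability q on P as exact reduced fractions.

P1 mixes 3/4 on A; P2 mixes 2/3 on P

P1 indiff ⇒ q·2+(1-q)·4 = q·1+(1-q)·6 ⇒ q(1) = (1-q)(2) ⇒ q = 2/3
P2 indiff ⇒ p·7+(1-p)·9 = p·9+(1-p)·3 ⇒ p(-2) = (1-p)(-6) ⇒ p = 3/4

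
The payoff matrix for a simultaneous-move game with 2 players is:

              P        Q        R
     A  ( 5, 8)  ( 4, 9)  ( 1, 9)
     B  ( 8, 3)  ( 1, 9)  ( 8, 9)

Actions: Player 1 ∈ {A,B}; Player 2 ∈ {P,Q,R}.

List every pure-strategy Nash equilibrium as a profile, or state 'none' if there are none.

NE set: (A,Q), (B,R)

(A,P): not NE [P1→B gives 8>5; P2→R gives 9>8]
(A,Q): NE
(A,R): not NE [P1→B gives 8>1]
(B,P): not NE [P2→R gives 9>3]
(B,Q): not NE [P1→A gives 4>1]
(B,R): NE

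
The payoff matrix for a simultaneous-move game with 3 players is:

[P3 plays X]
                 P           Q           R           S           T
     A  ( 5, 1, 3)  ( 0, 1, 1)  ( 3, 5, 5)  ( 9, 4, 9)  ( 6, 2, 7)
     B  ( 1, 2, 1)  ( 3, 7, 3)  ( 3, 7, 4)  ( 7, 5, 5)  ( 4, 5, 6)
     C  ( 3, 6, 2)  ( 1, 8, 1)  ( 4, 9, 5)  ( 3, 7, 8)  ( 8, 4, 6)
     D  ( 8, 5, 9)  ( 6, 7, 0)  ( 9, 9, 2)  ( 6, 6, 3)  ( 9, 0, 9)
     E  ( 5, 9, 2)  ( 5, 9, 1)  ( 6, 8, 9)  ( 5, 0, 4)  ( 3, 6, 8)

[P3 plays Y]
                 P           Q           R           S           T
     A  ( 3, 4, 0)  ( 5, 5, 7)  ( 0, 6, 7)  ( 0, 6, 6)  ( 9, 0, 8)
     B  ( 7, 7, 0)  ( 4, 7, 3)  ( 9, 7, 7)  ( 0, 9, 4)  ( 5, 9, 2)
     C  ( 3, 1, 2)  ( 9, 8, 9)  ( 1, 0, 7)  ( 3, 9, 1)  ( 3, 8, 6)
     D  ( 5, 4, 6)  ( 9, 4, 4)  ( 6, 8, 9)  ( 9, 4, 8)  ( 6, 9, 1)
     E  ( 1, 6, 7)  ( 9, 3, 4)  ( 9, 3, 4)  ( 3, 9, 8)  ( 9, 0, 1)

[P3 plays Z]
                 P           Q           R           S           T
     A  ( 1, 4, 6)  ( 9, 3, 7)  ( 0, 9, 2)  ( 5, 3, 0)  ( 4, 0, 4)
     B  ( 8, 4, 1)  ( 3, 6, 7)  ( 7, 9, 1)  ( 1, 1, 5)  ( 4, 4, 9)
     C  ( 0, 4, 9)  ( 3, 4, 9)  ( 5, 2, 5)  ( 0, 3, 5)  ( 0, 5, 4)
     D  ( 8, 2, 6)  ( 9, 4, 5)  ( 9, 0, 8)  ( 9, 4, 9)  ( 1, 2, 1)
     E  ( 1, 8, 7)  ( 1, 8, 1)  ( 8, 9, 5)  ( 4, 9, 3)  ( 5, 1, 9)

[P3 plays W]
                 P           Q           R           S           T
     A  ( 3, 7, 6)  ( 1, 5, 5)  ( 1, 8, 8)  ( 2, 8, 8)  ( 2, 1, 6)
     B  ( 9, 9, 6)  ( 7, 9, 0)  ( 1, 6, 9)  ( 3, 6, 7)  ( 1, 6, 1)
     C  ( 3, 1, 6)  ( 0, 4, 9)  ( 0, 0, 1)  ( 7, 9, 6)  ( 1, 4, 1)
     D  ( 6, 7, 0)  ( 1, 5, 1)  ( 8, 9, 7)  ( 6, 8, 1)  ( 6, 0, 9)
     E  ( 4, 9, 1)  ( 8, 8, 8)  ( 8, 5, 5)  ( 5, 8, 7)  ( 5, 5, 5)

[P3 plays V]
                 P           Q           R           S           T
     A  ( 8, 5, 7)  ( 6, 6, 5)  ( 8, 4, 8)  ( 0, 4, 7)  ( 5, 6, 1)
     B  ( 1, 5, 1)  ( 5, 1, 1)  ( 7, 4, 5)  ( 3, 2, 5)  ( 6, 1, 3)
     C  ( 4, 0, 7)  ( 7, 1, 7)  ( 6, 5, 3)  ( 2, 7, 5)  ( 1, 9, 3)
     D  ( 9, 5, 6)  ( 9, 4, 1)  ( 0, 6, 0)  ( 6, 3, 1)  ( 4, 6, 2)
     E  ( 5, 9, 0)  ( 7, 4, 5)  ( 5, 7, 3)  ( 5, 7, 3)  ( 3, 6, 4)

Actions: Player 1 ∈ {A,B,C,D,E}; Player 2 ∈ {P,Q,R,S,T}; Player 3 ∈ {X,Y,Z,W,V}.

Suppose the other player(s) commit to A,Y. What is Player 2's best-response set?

u_2(P vs A,Y) = 4
u_2(Q vs A,Y) = 5
u_2(R vs A,Y) = 6
u_2(S vs A,Y) = 6
u_2(T vs A,Y) = 0
max payoff 6 at {R,S}

argmax u_2 = {R,S}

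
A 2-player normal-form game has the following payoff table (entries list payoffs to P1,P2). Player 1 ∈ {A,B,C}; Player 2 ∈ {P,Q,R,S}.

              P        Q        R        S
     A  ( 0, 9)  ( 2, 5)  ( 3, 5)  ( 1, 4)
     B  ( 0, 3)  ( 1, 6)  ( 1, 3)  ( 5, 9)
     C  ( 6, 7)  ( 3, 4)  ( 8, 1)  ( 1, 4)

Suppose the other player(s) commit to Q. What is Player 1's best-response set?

u_1(A vs Q) = 2
u_1(B vs Q) = 1
u_1(C vs Q) = 3
max payoff 3 at {C}

BR_1 = {C}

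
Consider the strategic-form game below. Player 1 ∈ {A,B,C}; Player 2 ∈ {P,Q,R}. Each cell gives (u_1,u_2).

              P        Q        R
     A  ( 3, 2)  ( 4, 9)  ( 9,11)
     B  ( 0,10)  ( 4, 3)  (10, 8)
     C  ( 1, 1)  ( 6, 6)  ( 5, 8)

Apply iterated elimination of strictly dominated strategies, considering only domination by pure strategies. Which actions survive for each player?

IESDS → P1:{A,B} P2:{P,R}

P2 drop Q (R beats it: A:11>9 B:8>3 C:8>6)
P1 drop C (A beats it: P:3>1 R:9>5)
P1→{A,B} P2→{P,R}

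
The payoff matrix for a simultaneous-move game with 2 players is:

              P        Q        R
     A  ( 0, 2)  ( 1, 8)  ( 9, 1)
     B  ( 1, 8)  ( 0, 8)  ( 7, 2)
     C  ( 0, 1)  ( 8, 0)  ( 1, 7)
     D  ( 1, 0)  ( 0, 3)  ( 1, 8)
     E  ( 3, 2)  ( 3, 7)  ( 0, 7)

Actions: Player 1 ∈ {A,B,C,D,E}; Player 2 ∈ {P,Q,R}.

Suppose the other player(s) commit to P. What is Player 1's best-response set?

u_1(A vs P) = 0
u_1(B vs P) = 1
u_1(C vs P) = 0
u_1(D vs P) = 1
u_1(E vs P) = 3
max payoff 3 at {E}

P1 best: {E}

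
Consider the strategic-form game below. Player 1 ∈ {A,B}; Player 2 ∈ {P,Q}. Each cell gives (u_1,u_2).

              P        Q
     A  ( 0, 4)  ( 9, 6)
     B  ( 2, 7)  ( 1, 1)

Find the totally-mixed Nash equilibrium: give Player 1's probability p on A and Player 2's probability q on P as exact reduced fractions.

P1 indiff ⇒ q·0+(1-q)·9 = q·2+(1-q)·1 ⇒ q(-2) = (1-q)(-8) ⇒ q = 4/5
P2 indiff ⇒ p·4+(1-p)·7 = p·6+(1-p)·1 ⇒ p(-2) = (1-p)(-6) ⇒ p = 3/4

p=3/4, q=4/5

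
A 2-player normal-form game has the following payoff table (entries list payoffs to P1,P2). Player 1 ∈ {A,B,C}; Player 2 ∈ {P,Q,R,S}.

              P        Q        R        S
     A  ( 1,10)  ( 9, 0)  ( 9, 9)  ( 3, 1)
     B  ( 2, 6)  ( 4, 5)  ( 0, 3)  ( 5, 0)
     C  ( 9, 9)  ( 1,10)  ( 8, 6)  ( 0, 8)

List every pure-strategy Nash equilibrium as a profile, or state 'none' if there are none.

PSNE: ∅

(A,P): not NE [P1→C gives 9>1]
(A,Q): not NE [P2→P gives 10>0]
(A,R): not NE [P2→P gives 10>9]
(A,S): not NE [P1→B gives 5>3; P2→P gives 10>1]
(B,P): not NE [P1→C gives 9>2]
(B,Q): not NE [P1→A gives 9>4; P2→P gives 6>5]
(B,R): not NE [P1→A gives 9>0; P2→P gives 6>3]
(B,S): not NE [P2→P gives 6>0]
(C,P): not NE [P2→Q gives 10>9]
(C,Q): not NE [P1→A gives 9>1]
(C,R): not NE [P1→A gives 9>8; P2→Q gives 10>6]
(C,S): not NE [P1→B gives 5>0; P2→Q gives 10>8]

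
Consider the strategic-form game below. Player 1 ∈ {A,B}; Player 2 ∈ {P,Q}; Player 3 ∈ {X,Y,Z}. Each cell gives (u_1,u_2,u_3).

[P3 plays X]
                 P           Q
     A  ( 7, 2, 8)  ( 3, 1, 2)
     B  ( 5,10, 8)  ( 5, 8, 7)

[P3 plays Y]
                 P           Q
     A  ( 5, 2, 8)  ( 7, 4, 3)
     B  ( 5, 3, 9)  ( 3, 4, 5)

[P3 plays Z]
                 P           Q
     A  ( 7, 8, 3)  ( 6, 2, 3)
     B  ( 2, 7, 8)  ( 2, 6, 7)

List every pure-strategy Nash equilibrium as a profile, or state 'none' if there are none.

(A,P,X): NE
(A,P,Y): not NE [P2→Q gives 4>2]
(A,P,Z): not NE [P3→Y gives 8>3]
(A,Q,X): not NE [P1→B gives 5>3; P2→P gives 2>1; P3→Z gives 3>2]
(A,Q,Y): NE
(A,Q,Z): not NE [P2→P gives 8>2]
(B,P,X): not NE [P1→A gives 7>5; P3→Y gives 9>8]
(B,P,Y): not NE [P2→Q gives 4>3]
(B,P,Z): not NE [P1→A gives 7>2; P3→Y gives 9>8]
(B,Q,X): not NE [P2→P gives 10>8]
(B,Q,Y): not NE [P1→A gives 7>3; P3→Z gives 7>5]
(B,Q,Z): not NE [P1→A gives 6>2; P2→P gives 7>6]

Nash profiles: (A,P,X), (A,Q,Y)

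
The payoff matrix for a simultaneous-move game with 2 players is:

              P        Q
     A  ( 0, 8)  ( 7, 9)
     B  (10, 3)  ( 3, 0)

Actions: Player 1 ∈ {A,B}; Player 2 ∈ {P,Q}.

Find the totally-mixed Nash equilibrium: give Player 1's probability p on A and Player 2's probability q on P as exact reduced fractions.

p=3/4, q=2/7

P1 indiff ⇒ q·0+(1-q)·7 = q·10+(1-q)·3 ⇒ q(-10) = (1-q)(-4) ⇒ q = 2/7
P2 indiff ⇒ p·8+(1-p)·3 = p·9+(1-p)·0 ⇒ p(-1) = (1-p)(-3) ⇒ p = 3/4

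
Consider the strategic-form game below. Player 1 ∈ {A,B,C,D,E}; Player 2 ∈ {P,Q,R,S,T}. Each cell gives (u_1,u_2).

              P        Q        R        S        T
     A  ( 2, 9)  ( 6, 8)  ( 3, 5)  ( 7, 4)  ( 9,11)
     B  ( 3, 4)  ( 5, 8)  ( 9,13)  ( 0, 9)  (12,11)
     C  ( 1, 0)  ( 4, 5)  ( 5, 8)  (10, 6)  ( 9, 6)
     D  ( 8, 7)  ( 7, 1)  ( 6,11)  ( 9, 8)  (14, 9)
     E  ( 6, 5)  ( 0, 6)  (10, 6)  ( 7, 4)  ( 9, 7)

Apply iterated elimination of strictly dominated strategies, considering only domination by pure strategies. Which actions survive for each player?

IESDS → P1:{B,D,E} P2:{R,T}

P1 drop A (D beats it: P:8>2 Q:7>6 R:6>3 S:9>7 T:14>9)
P2 drop P (R beats it: B:13>4 C:8>0 D:11>7 E:6>5)
P2 drop Q (T beats it: B:11>8 C:6>5 D:9>1 E:7>6)
P2 drop S (R beats it: B:13>9 C:8>6 D:11>8 E:6>4)
P1 drop C (B beats it: R:9>5 T:12>9)
P1→{B,D,E} P2→{R,T}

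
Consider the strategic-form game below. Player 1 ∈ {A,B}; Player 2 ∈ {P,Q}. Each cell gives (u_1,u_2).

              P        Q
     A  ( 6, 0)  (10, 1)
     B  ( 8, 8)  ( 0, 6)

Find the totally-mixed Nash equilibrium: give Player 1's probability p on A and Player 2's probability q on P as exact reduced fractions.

P1 indiff ⇒ q·6+(1-q)·10 = q·8+(1-q)·0 ⇒ q(-2) = (1-q)(-10) ⇒ q = 5/6
P2 indiff ⇒ p·0+(1-p)·8 = p·1+(1-p)·6 ⇒ p(-1) = (1-p)(-2) ⇒ p = 2/3

p=2/3, q=5/6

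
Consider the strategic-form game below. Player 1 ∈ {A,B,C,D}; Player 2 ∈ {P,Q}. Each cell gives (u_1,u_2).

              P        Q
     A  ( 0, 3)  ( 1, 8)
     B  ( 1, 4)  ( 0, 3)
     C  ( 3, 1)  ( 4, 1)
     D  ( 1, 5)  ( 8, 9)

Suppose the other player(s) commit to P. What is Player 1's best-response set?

argmax u_1 = {C}

u_1(A vs P) = 0
u_1(B vs P) = 1
u_1(C vs P) = 3
u_1(D vs P) = 1
max payoff 3 at {C}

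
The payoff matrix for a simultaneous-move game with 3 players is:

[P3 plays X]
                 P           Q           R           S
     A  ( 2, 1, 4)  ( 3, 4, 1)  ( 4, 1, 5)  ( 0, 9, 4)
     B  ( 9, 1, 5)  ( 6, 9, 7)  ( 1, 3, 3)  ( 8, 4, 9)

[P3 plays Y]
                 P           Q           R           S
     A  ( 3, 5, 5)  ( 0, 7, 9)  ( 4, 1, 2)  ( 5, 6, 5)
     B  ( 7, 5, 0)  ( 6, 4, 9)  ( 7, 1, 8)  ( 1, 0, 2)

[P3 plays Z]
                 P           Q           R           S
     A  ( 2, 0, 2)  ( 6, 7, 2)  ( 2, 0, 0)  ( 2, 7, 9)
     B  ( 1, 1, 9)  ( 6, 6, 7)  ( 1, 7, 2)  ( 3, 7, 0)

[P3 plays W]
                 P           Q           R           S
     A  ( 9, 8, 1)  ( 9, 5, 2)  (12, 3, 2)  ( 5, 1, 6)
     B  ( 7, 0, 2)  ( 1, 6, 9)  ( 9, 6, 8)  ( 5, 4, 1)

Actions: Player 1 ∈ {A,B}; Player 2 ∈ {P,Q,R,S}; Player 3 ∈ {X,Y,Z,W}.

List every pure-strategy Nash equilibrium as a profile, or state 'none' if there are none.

(A,P,X): not NE [P1→B gives 9>2; P2→S gives 9>1; P3→Y gives 5>4]
(A,P,Y): not NE [P1→B gives 7>3; P2→Q gives 7>5]
(A,P,Z): not NE [P2→S gives 7>0; P3→Y gives 5>2]
(A,P,W): not NE [P3→Y gives 5>1]
(A,Q,X): not NE [P1→B gives 6>3; P2→S gives 9>4; P3→Y gives 9>1]
(A,Q,Y): not NE [P1→B gives 6>0]
(A,Q,Z): not NE [P3→Y gives 9>2]
(A,Q,W): not NE [P2→P gives 8>5; P3→Y gives 9>2]
(A,R,X): not NE [P2→S gives 9>1]
(A,R,Y): not NE [P1→B gives 7>4; P2→Q gives 7>1; P3→X gives 5>2]
(A,R,Z): not NE [P2→S gives 7>0; P3→X gives 5>0]
(A,R,W): not NE [P2→P gives 8>3; P3→X gives 5>2]
(A,S,X): not NE [P1→B gives 8>0; P3→Z gives 9>4]
(A,S,Y): not NE [P2→Q gives 7>6; P3→Z gives 9>5]
(A,S,Z): not NE [P1→B gives 3>2]
(A,S,W): not NE [P2→P gives 8>1; P3→Z gives 9>6]
(B,P,X): not NE [P2→Q gives 9>1; P3→Z gives 9>5]
(B,P,Y): not NE [P3→Z gives 9>0]
(B,P,Z): not NE [P1→A gives 2>1; P2→S gives 7>1]
(B,P,W): not NE [P1→A gives 9>7; P2→R gives 6>0; P3→Z gives 9>2]
(B,Q,X): not NE [P3→W gives 9>7]
(B,Q,Y): not NE [P2→P gives 5>4]
(B,Q,Z): not NE [P2→S gives 7>6; P3→W gives 9>7]
(B,Q,W): not NE [P1→A gives 9>1]
(B,R,X): not NE [P1→A gives 4>1; P2→Q gives 9>3; P3→W gives 8>3]
(B,R,Y): not NE [P2→P gives 5>1]
(B,R,Z): not NE [P1→A gives 2>1; P3→W gives 8>2]
(B,R,W): not NE [P1→A gives 12>9]
(B,S,X): not NE [P2→Q gives 9>4]
(B,S,Y): not NE [P1→A gives 5>1; P2→P gives 5>0; P3→X gives 9>2]
(B,S,Z): not NE [P3→X gives 9>0]
(B,S,W): not NE [P2→R gives 6>4; P3→X gives 9>1]

Equilibria: none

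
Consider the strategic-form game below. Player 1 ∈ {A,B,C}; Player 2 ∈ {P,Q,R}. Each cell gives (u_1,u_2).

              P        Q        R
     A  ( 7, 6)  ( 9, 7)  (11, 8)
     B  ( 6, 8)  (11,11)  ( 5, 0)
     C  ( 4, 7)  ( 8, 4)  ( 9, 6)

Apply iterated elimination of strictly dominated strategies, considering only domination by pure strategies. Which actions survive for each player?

P1 drop C (A beats it: P:7>4 Q:9>8 R:11>9)
P2 drop P (Q beats it: A:7>6 B:11>8)
P1→{A,B} P2→{Q,R}

Survivors P1:{A,B} P2:{Q,R}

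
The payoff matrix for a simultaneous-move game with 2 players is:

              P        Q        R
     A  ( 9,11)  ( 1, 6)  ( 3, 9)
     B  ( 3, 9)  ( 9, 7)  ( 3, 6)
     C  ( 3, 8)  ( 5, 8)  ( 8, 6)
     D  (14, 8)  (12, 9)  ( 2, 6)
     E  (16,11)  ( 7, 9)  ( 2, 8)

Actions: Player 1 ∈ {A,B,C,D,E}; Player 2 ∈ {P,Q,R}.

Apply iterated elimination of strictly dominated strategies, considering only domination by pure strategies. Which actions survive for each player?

Remaining: P1:{D,E} P2:{P,Q}

P2 drop R (P beats it: A:11>9 B:9>6 C:8>6 D:8>6 E:11>8)
P1 drop A (D beats it: P:14>9 Q:12>1)
P1 drop B (D beats it: P:14>3 Q:12>9)
P1 drop C (D beats it: P:14>3 Q:12>5)
P1→{D,E} P2→{P,Q}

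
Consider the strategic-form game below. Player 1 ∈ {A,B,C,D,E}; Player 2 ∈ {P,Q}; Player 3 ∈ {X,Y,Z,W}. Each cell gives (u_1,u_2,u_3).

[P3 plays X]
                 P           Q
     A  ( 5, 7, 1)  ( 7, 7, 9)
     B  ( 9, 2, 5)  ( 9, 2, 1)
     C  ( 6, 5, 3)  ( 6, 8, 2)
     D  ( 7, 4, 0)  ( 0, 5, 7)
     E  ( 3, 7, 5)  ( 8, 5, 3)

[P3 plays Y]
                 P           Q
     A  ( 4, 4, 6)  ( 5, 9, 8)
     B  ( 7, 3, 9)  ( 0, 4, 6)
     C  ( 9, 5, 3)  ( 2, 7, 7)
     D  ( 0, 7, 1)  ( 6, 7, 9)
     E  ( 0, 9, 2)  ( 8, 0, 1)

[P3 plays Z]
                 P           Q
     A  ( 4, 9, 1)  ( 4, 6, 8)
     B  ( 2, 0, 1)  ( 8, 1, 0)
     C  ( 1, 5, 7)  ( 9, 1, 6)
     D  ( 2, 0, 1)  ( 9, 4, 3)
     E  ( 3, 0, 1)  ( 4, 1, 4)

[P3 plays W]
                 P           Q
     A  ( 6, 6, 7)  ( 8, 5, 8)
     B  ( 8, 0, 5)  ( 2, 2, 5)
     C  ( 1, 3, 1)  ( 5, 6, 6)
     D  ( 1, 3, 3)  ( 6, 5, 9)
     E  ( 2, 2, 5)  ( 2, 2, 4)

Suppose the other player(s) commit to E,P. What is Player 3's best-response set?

u_3(X vs E,P) = 5
u_3(Y vs E,P) = 2
u_3(Z vs E,P) = 1
u_3(W vs E,P) = 5
max payoff 5 at {X,W}

P3 best: {X,W}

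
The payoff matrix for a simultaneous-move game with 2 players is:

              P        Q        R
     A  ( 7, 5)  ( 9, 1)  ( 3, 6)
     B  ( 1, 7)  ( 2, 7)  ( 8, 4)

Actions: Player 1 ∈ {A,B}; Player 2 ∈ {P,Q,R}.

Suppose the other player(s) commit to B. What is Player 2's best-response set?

BR_2 = {P,Q}

u_2(P vs B) = 7
u_2(Q vs B) = 7
u_2(R vs B) = 4
max payoff 7 at {P,Q}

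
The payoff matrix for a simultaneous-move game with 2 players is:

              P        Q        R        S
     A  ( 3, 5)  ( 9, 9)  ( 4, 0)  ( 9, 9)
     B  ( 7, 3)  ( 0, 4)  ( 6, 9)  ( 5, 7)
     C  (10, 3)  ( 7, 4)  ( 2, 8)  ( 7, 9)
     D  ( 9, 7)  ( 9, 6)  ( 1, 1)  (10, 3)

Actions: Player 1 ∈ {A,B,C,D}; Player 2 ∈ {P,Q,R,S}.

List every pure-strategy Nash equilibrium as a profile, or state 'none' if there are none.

(A,P): not NE [P1→C gives 10>3; P2→S gives 9>5]
(A,Q): NE
(A,R): not NE [P1→B gives 6>4; P2→S gives 9>0]
(A,S): not NE [P1→D gives 10>9]
(B,P): not NE [P1→C gives 10>7; P2→R gives 9>3]
(B,Q): not NE [P1→D gives 9>0; P2→R gives 9>4]
(B,R): NE
(B,S): not NE [P1→D gives 10>5; P2→R gives 9>7]
(C,P): not NE [P2→S gives 9>3]
(C,Q): not NE [P1→D gives 9>7; P2→S gives 9>4]
(C,R): not NE [P1→B gives 6>2; P2→S gives 9>8]
(C,S): not NE [P1→D gives 10>7]
(D,P): not NE [P1→C gives 10>9]
(D,Q): not NE [P2→P gives 7>6]
(D,R): not NE [P1→B gives 6>1; P2→P gives 7>1]
(D,S): not NE [P2→P gives 7>3]

PSNE = {(A,Q), (B,R)}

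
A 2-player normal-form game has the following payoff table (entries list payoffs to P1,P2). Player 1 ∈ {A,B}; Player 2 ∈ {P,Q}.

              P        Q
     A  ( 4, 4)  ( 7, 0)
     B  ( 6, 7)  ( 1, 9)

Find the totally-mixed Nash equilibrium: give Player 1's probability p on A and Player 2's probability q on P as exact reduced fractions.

(p,q) = (1/3, 3/4)

P1 indiff ⇒ q·4+(1-q)·7 = q·6+(1-q)·1 ⇒ q(-2) = (1-q)(-6) ⇒ q = 3/4
P2 indiff ⇒ p·4+(1-p)·7 = p·0+(1-p)·9 ⇒ p(4) = (1-p)(2) ⇒ p = 1/3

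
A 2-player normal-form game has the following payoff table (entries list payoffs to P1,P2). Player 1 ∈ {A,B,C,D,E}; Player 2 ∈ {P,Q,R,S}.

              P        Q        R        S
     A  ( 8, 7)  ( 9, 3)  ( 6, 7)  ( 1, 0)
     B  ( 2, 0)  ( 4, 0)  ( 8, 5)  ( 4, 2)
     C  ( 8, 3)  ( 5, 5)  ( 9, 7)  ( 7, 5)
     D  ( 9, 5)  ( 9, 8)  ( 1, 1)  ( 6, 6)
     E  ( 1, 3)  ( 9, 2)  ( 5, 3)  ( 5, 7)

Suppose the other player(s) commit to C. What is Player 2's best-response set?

u_2(P vs C) = 3
u_2(Q vs C) = 5
u_2(R vs C) = 7
u_2(S vs C) = 5
max payoff 7 at {R}

P2 best: {R}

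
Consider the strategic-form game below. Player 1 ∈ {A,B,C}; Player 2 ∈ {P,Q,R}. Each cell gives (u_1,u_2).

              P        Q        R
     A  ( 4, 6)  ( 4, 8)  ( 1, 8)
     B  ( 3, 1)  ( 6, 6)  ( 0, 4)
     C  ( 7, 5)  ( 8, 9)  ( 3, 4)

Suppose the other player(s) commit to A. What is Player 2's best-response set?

u_2(P vs A) = 6
u_2(Q vs A) = 8
u_2(R vs A) = 8
max payoff 8 at {Q,R}

BR_2 = {Q,R}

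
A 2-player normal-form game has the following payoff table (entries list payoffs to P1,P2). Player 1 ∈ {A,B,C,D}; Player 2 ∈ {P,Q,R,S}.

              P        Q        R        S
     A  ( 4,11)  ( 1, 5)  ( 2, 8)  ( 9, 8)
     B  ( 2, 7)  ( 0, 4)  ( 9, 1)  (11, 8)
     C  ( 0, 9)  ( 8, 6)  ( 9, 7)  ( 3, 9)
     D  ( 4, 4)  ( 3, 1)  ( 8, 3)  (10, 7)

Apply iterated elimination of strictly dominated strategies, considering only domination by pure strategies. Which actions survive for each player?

P2 drop Q (P beats it: A:11>5 B:7>4 C:9>6 D:4>1)
P2 drop R (P beats it: A:11>8 B:7>1 C:9>7 D:4>3)
P1 drop C (A beats it: P:4>0 S:9>3)
P1→{A,B,D} P2→{P,S}

IESDS → P1:{A,B,D} P2:{P,S}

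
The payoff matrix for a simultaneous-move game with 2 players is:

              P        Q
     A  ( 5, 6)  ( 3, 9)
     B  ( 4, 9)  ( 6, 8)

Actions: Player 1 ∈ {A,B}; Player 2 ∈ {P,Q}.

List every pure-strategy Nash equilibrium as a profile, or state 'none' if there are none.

(A,P): not NE [P2→Q gives 9>6]
(A,Q): not NE [P1→B gives 6>3]
(B,P): not NE [P1→A gives 5>4]
(B,Q): not NE [P2→P gives 9>8]

Equilibria: none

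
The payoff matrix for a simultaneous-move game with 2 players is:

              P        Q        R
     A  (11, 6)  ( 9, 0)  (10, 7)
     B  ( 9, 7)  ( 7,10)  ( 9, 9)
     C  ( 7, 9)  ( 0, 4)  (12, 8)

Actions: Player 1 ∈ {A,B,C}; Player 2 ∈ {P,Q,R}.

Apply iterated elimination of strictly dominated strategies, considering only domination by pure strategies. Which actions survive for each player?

Remaining: P1:{A,C} P2:{P,R}

P1 drop B (A beats it: P:11>9 Q:9>7 R:10>9)
P2 drop Q (P beats it: A:6>0 C:9>4)
P1→{A,C} P2→{P,R}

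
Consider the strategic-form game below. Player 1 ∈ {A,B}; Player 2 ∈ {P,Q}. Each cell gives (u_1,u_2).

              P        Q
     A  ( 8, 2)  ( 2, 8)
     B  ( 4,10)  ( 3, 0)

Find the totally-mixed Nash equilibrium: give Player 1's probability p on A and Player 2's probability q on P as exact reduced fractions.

(p,q) = (5/8, 1/5)

P1 indiff ⇒ q·8+(1-q)·2 = q·4+(1-q)·3 ⇒ q(4) = (1-q)(1) ⇒ q = 1/5
P2 indiff ⇒ p·2+(1-p)·10 = p·8+(1-p)·0 ⇒ p(-6) = (1-p)(-10) ⇒ p = 5/8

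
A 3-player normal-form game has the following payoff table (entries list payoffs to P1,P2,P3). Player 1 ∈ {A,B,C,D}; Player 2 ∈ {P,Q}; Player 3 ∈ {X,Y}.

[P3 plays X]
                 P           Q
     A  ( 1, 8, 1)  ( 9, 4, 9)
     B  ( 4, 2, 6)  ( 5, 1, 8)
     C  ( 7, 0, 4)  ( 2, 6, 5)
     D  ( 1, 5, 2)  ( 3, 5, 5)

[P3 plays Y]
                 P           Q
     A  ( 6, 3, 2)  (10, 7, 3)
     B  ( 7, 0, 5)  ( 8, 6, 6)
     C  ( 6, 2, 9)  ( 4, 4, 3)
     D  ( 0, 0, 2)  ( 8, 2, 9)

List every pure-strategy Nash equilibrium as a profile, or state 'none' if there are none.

Equilibria: none

(A,P,X): not NE [P1→C gives 7>1; P3→Y gives 2>1]
(A,P,Y): not NE [P1→B gives 7>6; P2→Q gives 7>3]
(A,Q,X): not NE [P2→P gives 8>4]
(A,Q,Y): not NE [P3→X gives 9>3]
(B,P,X): not NE [P1→C gives 7>4]
(B,P,Y): not NE [P2→Q gives 6>0; P3→X gives 6>5]
(B,Q,X): not NE [P1→A gives 9>5; P2→P gives 2>1]
(B,Q,Y): not NE [P1→A gives 10>8; P3→X gives 8>6]
(C,P,X): not NE [P2→Q gives 6>0; P3→Y gives 9>4]
(C,P,Y): not NE [P1→B gives 7>6; P2→Q gives 4>2]
(C,Q,X): not NE [P1→A gives 9>2]
(C,Q,Y): not NE [P1→A gives 10>4; P3→X gives 5>3]
(D,P,X): not NE [P1→C gives 7>1]
(D,P,Y): not NE [P1→B gives 7>0; P2→Q gives 2>0]
(D,Q,X): not NE [P1→A gives 9>3; P3→Y gives 9>5]
(D,Q,Y): not NE [P1→A gives 10>8]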